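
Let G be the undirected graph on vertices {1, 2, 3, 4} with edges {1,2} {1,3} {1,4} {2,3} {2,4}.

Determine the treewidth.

A width-2 tree decomposition is:
Bags: B1 = {1, 2, 3}  B2 = {1, 2, 4}
Tree: B1–B2
Every bag has size at most 3, so the width is 3 − 1 = 2 and tw(G) ≤ 2. Conversely, {1, 2, 3} is a clique of size 3, and the vertices of any clique must share a bag in every tree decomposition; so some bag has ≥ 3 vertices and tw(G) ≥ 2. The upper and lower bounds meet at 2, so that is the treewidth.

2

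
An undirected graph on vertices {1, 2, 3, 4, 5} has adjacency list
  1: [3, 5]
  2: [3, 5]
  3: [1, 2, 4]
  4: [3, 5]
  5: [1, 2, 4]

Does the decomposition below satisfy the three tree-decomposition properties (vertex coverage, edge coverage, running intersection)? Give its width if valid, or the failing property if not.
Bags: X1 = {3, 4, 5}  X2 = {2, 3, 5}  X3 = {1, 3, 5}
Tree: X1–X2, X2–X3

Checking the three conditions: (i) the bags cover all of {1, 2, 3, 4, 5}; (ii) for each edge, some bag contains both endpoints; (iii) the bags containing any fixed vertex form a subtree. All hold, so the decomposition is valid with width 3 − 1 = 2.

Yes; width 2.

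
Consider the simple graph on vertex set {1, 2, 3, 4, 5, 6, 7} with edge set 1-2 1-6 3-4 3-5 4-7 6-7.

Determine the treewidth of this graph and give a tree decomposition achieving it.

Treewidth 1.
One optimal decomposition is:
Bags: B1 = {1, 2}  B2 = {1, 6}  B3 = {6, 7}  B4 = {4, 7}  B5 = {3, 4}  B6 = {3, 5}
Tree: B1–B2, B2–B3, B3–B4, B4–B5, B5–B6

The largest bag has 2 vertices, giving width 1; this decomposition certifies tw(G) ≤ 1. G has an edge, so its treewidth is at least 1. Therefore the treewidth is 1.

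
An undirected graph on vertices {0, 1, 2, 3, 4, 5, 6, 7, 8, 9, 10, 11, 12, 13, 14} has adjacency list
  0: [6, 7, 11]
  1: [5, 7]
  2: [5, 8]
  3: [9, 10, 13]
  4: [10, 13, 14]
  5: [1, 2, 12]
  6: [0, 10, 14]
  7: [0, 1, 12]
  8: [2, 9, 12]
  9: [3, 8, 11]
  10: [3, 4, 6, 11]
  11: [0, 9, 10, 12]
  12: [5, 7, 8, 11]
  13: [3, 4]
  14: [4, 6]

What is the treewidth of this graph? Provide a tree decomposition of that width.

Every bag has size at most 4, so the width is 4 − 1 = 3 and tw(G) ≤ 3. For the lower bound: the 4 vertex sets {1,2,5}, {7}, {12}, {0,8,9,11} are disjoint, each induces a connected subgraph, and every pair is joined by at least one edge of G. Contracting each set to a single vertex therefore yields K_{4} as a minor, and since treewidth is minor-monotone, tw(G) ≥ tw(K_{4}) = 3. Therefore the treewidth is 3.

Treewidth 3.
One such decomposition:
Bags: B1 = {1, 2, 5, 7}  B2 = {2, 5, 7, 12}  B3 = {2, 7, 8, 12}  B4 = {0, 7, 8, 12}  B5 = {0, 8, 11, 12}  B6 = {0, 8, 9, 11}  B7 = {0, 6, 9, 11}  B8 = {6, 9, 10, 11}  B9 = {3, 6, 9, 10}  B10 = {3, 6, 10, 14}  B11 = {3, 4, 10, 14}  B12 = {3, 4, 13, 14}
Tree: B1–B2, B2–B3, B3–B4, B4–B5, B5–B6, B6–B7, B7–B8, B8–B9, B9–B10, B10–B11, B11–B12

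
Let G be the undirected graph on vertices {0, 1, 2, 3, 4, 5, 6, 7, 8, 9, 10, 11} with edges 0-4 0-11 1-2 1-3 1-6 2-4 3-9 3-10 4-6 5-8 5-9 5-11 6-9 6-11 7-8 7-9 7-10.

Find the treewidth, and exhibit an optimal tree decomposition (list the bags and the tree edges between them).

The largest bag has 4 vertices, giving width 3; this decomposition certifies tw(G) ≤ 3. For the lower bound: the 4 vertex sets {7,8,10}, {3}, {9}, {1,5,6,11} are disjoint, each induces a connected subgraph, and every pair is joined by at least one edge of G. Contracting each set to a single vertex therefore yields K_{4} as a minor, and since treewidth is minor-monotone, tw(G) ≥ tw(K_{4}) = 3. Combining the bounds, tw(G) = 3.

Treewidth 3.
One optimal decomposition is:
Bags: B1 = {3, 7, 8, 10}  B2 = {3, 7, 8, 9}  B3 = {3, 5, 8, 9}  B4 = {1, 3, 5, 9}  B5 = {1, 5, 6, 9}  B6 = {1, 5, 6, 11}  B7 = {1, 2, 6, 11}  B8 = {2, 4, 6, 11}  B9 = {0, 2, 4, 11}
Tree: B1–B2, B2–B3, B3–B4, B4–B5, B5–B6, B6–B7, B7–B8, B8–B9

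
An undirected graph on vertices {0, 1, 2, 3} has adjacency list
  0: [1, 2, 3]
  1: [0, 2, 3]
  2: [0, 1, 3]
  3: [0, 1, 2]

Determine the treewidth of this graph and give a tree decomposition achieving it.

A single bag containing all 4 vertices is trivially a valid decomposition of width 3. For the lower bound, the 4 vertices {0, 1, 2, 3} are pairwise adjacent, and any tree decomposition puts a clique entirely inside one bag — forcing width ≥ 3. Hence tw(G) = 3 exactly.

Treewidth 3.
One optimal decomposition is:
Bags: B1 = {0, 1, 2, 3}
Tree: (single bag)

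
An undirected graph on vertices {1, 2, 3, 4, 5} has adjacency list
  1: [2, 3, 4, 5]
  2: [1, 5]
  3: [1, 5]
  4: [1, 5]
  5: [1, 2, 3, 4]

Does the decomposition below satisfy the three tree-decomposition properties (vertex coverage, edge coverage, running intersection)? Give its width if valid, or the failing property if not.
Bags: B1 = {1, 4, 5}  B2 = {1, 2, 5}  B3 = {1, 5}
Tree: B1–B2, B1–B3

A tree decomposition must satisfy three properties: every vertex lies in some bag; for every edge, both endpoints lie together in some bag; and for every vertex, the bags containing it form a connected subtree. Here vertex 3 appears in no bag, so the decomposition is invalid.

No — vertex 3 appears in no bag.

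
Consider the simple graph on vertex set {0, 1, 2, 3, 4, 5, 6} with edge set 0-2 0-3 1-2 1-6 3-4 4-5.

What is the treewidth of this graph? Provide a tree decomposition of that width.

Every bag has size at most 2, so the width is 2 − 1 = 1 and tw(G) ≤ 1. G has an edge, so its treewidth is at least 1. Therefore the treewidth is 1.

Treewidth 1.
Bags: B1 = {1, 6}  B2 = {1, 2}  B3 = {0, 2}  B4 = {0, 3}  B5 = {3, 4}  B6 = {4, 5}
Tree: B1–B2, B2–B3, B3–B4, B4–B5, B5–B6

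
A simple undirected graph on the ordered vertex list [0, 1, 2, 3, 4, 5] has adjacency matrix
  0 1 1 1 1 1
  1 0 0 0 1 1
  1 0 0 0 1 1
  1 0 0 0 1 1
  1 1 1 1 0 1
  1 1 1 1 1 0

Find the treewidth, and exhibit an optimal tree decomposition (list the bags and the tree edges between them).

Treewidth 3.
Bags: B1 = {0, 3, 4, 5}  B2 = {0, 2, 4, 5}  B3 = {0, 1, 4, 5}
Tree: B1–B2, B1–B3

Every bag has size at most 4, so the width is 4 − 1 = 3 and tw(G) ≤ 3. Conversely, {0, 1, 4, 5} is a clique of size 4, and the vertices of any clique must share a bag in every tree decomposition; so some bag has ≥ 4 vertices and tw(G) ≥ 3. Combining the bounds, tw(G) = 3.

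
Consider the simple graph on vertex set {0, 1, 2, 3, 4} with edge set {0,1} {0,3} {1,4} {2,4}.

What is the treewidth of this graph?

A width-1 tree decomposition is:
Bags: B1 = {2, 4}  B2 = {1, 4}  B3 = {0, 1}  B4 = {0, 3}
Tree: B1–B2, B2–B3, B3–B4
Each bag holds 2 vertices, so the decomposition has width 1, which upper-bounds the treewidth. G has an edge, so its treewidth is at least 1. Combining the bounds, tw(G) = 1.

1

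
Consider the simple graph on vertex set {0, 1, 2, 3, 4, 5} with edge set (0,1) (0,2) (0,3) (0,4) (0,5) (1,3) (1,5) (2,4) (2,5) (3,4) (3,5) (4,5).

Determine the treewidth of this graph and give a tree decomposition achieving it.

Treewidth 3.
One such decomposition:
Bags: B1 = {0, 2, 4, 5}  B2 = {0, 3, 4, 5}  B3 = {0, 1, 3, 5}
Tree: B1–B2, B2–B3

Each bag holds 4 vertices, so the decomposition has width 3, which upper-bounds the treewidth. On the other hand G contains the 4-clique {0, 2, 4, 5}. A clique must lie in a single bag of any decomposition, so no decomposition can have width below 3. Hence tw(G) = 3 exactly.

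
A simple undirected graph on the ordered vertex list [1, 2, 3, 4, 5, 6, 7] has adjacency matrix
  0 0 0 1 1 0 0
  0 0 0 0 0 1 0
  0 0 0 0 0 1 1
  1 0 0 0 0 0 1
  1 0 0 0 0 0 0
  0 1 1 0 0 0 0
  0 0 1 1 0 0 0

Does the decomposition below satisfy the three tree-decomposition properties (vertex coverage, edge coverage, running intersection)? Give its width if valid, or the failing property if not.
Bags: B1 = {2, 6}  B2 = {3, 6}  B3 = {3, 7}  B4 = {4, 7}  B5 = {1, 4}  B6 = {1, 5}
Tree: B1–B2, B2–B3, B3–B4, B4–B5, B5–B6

Every vertex of G appears in some bag (union = {1, 2, 3, 4, 5, 6, 7}); every edge is covered by a bag; and for each vertex v the set of bags containing v is connected in the bag tree. The decomposition is therefore valid. The largest bag has 2 vertices, so the width is 1.

Yes; width 1.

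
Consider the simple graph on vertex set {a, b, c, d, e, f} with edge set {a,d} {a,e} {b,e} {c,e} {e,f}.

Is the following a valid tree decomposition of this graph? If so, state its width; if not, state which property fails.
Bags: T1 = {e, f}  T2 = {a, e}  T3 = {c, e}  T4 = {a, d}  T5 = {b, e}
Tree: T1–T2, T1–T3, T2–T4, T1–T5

Checking the three conditions: (i) the bags cover all of {a, b, c, d, e, f}; (ii) for each edge, some bag contains both endpoints; (iii) the bags containing any fixed vertex form a subtree. All hold, so the decomposition is valid with width 2 − 1 = 1.

Yes; width 1.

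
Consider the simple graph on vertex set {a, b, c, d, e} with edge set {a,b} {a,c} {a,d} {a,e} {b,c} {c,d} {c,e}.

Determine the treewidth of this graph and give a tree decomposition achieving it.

Every bag has size at most 3, so the width is 3 − 1 = 2 and tw(G) ≤ 2. Conversely, {a, c, d} is a clique of size 3, and the vertices of any clique must share a bag in every tree decomposition; so some bag has ≥ 3 vertices and tw(G) ≥ 2. Combining the bounds, tw(G) = 2.

Treewidth 2.
One optimal decomposition is:
Bags: B1 = {a, c, d}  B2 = {a, c, e}  B3 = {a, b, c}
Tree: B1–B2, B1–B3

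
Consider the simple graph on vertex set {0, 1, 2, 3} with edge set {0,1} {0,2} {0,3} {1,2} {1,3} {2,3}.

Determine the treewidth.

A width-3 tree decomposition is:
Bags: B1 = {0, 1, 2, 3}
Tree: (single bag)
With just one bag of size 4, the width is 4 − 1 = 3, so tw(G) ≤ 3. For the lower bound, the 4 vertices {0, 1, 2, 3} are pairwise adjacent, and any tree decomposition puts a clique entirely inside one bag — forcing width ≥ 3. The upper and lower bounds meet at 3, so that is the treewidth.

3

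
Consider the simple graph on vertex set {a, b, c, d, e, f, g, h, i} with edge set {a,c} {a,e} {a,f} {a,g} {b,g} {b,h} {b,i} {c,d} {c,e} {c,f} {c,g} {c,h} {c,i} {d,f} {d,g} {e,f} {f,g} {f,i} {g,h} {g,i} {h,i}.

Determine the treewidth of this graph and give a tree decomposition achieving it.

Each bag holds 4 vertices, so the decomposition has width 3, which upper-bounds the treewidth. Conversely, {c, g, h, i} is a clique of size 4, and the vertices of any clique must share a bag in every tree decomposition; so some bag has ≥ 4 vertices and tw(G) ≥ 3. Combining the bounds, tw(G) = 3.

Treewidth 3.
One such decomposition:
Bags: B1 = {a, c, f, g}  B2 = {c, d, f, g}  B3 = {c, f, g, i}  B4 = {a, c, e, f}  B5 = {c, g, h, i}  B6 = {b, g, h, i}
Tree: B1–B2, B2–B3, B1–B4, B3–B5, B5–B6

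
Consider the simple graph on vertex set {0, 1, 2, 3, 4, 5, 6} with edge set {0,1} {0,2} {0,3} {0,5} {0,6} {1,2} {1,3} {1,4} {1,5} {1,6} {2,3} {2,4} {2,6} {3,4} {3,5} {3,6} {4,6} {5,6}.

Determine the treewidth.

4

A width-4 tree decomposition is:
Bags: B1 = {1, 2, 3, 4, 6}  B2 = {0, 1, 2, 3, 6}  B3 = {0, 1, 3, 5, 6}
Tree: B1–B2, B2–B3
Every bag has size at most 5, so the width is 5 − 1 = 4 and tw(G) ≤ 4. Conversely, {0, 1, 2, 3, 6} is a clique of size 5, and the vertices of any clique must share a bag in every tree decomposition; so some bag has ≥ 5 vertices and tw(G) ≥ 4. Hence tw(G) = 4 exactly.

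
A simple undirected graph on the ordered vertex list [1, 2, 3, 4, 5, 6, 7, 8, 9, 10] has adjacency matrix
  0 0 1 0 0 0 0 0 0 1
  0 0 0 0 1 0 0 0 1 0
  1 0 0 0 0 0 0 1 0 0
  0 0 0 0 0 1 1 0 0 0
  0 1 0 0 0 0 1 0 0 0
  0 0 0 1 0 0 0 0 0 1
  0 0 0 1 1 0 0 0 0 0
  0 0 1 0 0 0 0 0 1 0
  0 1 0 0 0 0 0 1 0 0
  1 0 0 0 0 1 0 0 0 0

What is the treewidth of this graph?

2

A width-2 tree decomposition is:
Bags: B1 = {4, 6, 7}  B2 = {5, 6, 7}  B3 = {2, 5, 6}  B4 = {2, 6, 9}  B5 = {6, 8, 9}  B6 = {3, 6, 8}  B7 = {1, 3, 6}  B8 = {1, 6, 10}
Tree: B1–B2, B2–B3, B3–B4, B4–B5, B5–B6, B6–B7, B7–B8
The largest bag has 3 vertices, giving width 2; this decomposition certifies tw(G) ≤ 2. The edges 6–4–7–5–2–9–8–3–1–10–6 form a cycle, so G is not a tree and its treewidth is at least 2. Combining the bounds, tw(G) = 2.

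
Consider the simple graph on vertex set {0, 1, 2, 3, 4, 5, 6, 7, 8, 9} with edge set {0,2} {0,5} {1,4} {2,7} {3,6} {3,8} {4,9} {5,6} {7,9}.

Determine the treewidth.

A width-1 tree decomposition is:
Bags: B1 = {1, 4}  B2 = {4, 9}  B3 = {7, 9}  B4 = {2, 7}  B5 = {0, 2}  B6 = {0, 5}  B7 = {5, 6}  B8 = {3, 6}  B9 = {3, 8}
Tree: B1–B2, B2–B3, B3–B4, B4–B5, B5–B6, B6–B7, B7–B8, B8–B9
Every bag has size at most 2, so the width is 2 − 1 = 1 and tw(G) ≤ 1. G has an edge, so its treewidth is at least 1. Therefore the treewidth is 1.

1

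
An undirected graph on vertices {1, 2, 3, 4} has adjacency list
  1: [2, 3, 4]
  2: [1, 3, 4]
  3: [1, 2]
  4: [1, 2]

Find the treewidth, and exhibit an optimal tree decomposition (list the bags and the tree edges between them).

The largest bag has 3 vertices, giving width 2; this decomposition certifies tw(G) ≤ 2. On the other hand G contains the 3-clique {1, 2, 3}. A clique must lie in a single bag of any decomposition, so no decomposition can have width below 2. Therefore the treewidth is 2.

Treewidth 2.
One such decomposition:
Bags: B1 = {1, 2, 4}  B2 = {1, 2, 3}
Tree: B1–B2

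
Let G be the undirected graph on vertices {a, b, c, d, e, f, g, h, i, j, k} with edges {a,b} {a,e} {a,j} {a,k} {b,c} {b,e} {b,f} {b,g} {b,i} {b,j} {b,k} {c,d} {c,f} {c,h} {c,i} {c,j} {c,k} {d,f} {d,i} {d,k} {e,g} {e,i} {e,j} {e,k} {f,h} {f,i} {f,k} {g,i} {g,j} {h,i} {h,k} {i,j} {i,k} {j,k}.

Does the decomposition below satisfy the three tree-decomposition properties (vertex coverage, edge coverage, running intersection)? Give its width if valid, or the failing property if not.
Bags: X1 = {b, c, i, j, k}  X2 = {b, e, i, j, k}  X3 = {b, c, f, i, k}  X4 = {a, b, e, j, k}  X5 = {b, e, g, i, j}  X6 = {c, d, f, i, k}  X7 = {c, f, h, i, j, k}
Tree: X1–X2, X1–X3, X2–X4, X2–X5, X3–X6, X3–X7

A tree decomposition must satisfy three properties: every vertex lies in some bag; for every edge, both endpoints lie together in some bag; and for every vertex, the bags containing it form a connected subtree. Here bags containing vertex j are not connected in the tree, so the decomposition is invalid.

No — bags containing vertex j are not connected in the tree.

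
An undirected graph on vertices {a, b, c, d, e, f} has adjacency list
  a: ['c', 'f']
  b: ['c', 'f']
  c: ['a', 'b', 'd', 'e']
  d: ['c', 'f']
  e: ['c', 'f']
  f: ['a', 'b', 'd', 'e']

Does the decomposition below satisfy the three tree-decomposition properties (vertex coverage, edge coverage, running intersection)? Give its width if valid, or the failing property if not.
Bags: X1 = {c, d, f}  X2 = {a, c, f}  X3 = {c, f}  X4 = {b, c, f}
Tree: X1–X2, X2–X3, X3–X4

No — vertex e appears in no bag.

A tree decomposition must satisfy three properties: every vertex lies in some bag; for every edge, both endpoints lie together in some bag; and for every vertex, the bags containing it form a connected subtree. Here vertex e appears in no bag, so the decomposition is invalid.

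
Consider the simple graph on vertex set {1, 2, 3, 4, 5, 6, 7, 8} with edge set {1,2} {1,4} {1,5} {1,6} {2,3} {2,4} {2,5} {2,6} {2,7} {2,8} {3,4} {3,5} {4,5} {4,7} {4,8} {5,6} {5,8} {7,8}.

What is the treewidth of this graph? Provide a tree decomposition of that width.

Every bag has size at most 4, so the width is 4 − 1 = 3 and tw(G) ≤ 3. For the lower bound, the 4 vertices {2, 4, 5, 8} are pairwise adjacent, and any tree decomposition puts a clique entirely inside one bag — forcing width ≥ 3. The upper and lower bounds meet at 3, so that is the treewidth.

Treewidth 3.
Bags: B1 = {1, 2, 4, 5}  B2 = {2, 4, 5, 8}  B3 = {2, 3, 4, 5}  B4 = {2, 4, 7, 8}  B5 = {1, 2, 5, 6}
Tree: B1–B2, B1–B3, B2–B4, B1–B5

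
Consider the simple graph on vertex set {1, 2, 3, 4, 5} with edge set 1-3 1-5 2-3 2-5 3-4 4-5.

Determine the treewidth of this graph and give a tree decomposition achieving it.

The largest bag has 3 vertices, giving width 2; this decomposition certifies tw(G) ≤ 2. Since 3–1–5–2–3 is a cycle in G, G is not acyclic. Forests are exactly the graphs of treewidth ≤ 1, so tw(G) ≥ 2. The upper and lower bounds meet at 2, so that is the treewidth.

Treewidth 2.
Bags: B1 = {1, 3, 5}  B2 = {2, 3, 5}  B3 = {3, 4, 5}
Tree: B1–B2, B2–B3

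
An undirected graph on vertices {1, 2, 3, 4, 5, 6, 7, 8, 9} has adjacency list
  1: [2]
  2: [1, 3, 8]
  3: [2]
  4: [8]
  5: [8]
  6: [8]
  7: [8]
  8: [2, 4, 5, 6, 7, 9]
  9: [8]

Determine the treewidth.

1

A width-1 tree decomposition is:
Bags: B1 = {2, 8}  B2 = {1, 2}  B3 = {6, 8}  B4 = {8, 9}  B5 = {5, 8}  B6 = {7, 8}  B7 = {2, 3}  B8 = {4, 8}
Tree: B1–B2, B1–B3, B1–B4, B4–B5, B1–B6, B1–B7, B6–B8
Each bag holds 2 vertices, so the decomposition has width 1, which upper-bounds the treewidth. Since G has at least one edge (e.g. 2–8), it is not an edgeless graph, so tw(G) ≥ 1. Combining the bounds, tw(G) = 1.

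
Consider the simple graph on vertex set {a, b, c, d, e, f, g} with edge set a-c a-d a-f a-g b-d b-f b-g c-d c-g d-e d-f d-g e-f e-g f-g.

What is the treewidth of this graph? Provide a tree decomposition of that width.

Every bag has size at most 4, so the width is 4 − 1 = 3 and tw(G) ≤ 3. Conversely, {a, c, d, g} is a clique of size 4, and the vertices of any clique must share a bag in every tree decomposition; so some bag has ≥ 4 vertices and tw(G) ≥ 3. Hence tw(G) = 3 exactly.

Treewidth 3.
One such decomposition:
Bags: B1 = {b, d, f, g}  B2 = {a, d, f, g}  B3 = {d, e, f, g}  B4 = {a, c, d, g}
Tree: B1–B2, B1–B3, B2–B4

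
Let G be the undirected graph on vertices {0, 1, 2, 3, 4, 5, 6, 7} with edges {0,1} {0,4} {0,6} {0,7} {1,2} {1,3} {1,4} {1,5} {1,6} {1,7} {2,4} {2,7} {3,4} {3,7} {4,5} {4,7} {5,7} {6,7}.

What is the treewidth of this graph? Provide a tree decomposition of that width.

Every bag has size at most 4, so the width is 4 − 1 = 3 and tw(G) ≤ 3. For the lower bound, the 4 vertices {0, 1, 4, 7} are pairwise adjacent, and any tree decomposition puts a clique entirely inside one bag — forcing width ≥ 3. Hence tw(G) = 3 exactly.

Treewidth 3.
One such decomposition:
Bags: B1 = {1, 3, 4, 7}  B2 = {0, 1, 4, 7}  B3 = {1, 2, 4, 7}  B4 = {1, 4, 5, 7}  B5 = {0, 1, 6, 7}
Tree: B1–B2, B1–B3, B2–B4, B2–B5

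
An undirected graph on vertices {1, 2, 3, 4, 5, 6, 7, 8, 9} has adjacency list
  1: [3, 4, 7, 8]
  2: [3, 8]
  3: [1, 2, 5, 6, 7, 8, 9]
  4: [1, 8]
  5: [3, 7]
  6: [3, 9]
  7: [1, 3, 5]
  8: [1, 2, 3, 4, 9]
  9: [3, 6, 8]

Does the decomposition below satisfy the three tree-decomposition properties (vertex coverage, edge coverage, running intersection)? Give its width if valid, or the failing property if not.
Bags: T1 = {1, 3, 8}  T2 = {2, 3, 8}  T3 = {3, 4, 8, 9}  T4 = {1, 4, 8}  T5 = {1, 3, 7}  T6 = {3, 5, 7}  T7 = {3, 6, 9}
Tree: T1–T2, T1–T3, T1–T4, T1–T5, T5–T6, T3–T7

No — bags containing vertex 4 are not connected in the tree.

A tree decomposition must satisfy three properties: every vertex lies in some bag; for every edge, both endpoints lie together in some bag; and for every vertex, the bags containing it form a connected subtree. Here bags containing vertex 4 are not connected in the tree, so the decomposition is invalid.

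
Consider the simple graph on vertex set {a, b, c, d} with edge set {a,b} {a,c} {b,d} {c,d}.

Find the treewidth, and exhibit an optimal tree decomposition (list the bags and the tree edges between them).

Treewidth 2.
Bags: B1 = {b, c, d}  B2 = {a, b, c}
Tree: B1–B2

Every bag has size at most 3, so the width is 3 − 1 = 2 and tw(G) ≤ 2. The edges c–d–b–a–c form a cycle, so G is not a tree and its treewidth is at least 2. Therefore the treewidth is 2.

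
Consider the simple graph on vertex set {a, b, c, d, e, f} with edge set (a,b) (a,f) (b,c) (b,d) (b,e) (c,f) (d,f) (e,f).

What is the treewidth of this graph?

2

A width-2 tree decomposition is:
Bags: B1 = {b, c, f}  B2 = {a, b, f}  B3 = {b, d, f}  B4 = {b, e, f}
Tree: B1–B2, B2–B3, B3–B4
Each bag holds 3 vertices, so the decomposition has width 2, which upper-bounds the treewidth. Since c–b–a–f–c is a cycle in G, G is not acyclic. Forests are exactly the graphs of treewidth ≤ 1, so tw(G) ≥ 2. Therefore the treewidth is 2.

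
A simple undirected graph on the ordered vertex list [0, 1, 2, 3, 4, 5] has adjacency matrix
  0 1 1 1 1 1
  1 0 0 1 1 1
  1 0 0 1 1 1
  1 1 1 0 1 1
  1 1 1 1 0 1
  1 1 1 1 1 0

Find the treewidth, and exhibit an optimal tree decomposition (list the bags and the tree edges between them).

Every bag has size at most 5, so the width is 5 − 1 = 4 and tw(G) ≤ 4. On the other hand G contains the 5-clique {0, 1, 3, 4, 5}. A clique must lie in a single bag of any decomposition, so no decomposition can have width below 4. The upper and lower bounds meet at 4, so that is the treewidth.

Treewidth 4.
One such decomposition:
Bags: B1 = {0, 1, 3, 4, 5}  B2 = {0, 2, 3, 4, 5}
Tree: B1–B2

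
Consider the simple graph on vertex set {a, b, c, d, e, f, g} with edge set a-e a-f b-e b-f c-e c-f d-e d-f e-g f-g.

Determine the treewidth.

A width-2 tree decomposition is:
Bags: B1 = {e, f, g}  B2 = {d, e, f}  B3 = {c, e, f}  B4 = {a, e, f}  B5 = {b, e, f}
Tree: B1–B2, B2–B3, B3–B4, B4–B5
The largest bag has 3 vertices, giving width 2; this decomposition certifies tw(G) ≤ 2. The edges f–g–e–d–f form a cycle, so G is not a tree and its treewidth is at least 2. Therefore the treewidth is 2.

2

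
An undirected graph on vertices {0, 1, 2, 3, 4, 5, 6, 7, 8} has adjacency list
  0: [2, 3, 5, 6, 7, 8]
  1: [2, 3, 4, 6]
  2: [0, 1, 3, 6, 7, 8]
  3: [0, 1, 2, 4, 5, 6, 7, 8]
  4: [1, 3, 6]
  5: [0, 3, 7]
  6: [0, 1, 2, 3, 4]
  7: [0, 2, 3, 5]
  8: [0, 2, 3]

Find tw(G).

3

A width-3 tree decomposition is:
Bags: B1 = {0, 2, 3, 8}  B2 = {0, 2, 3, 6}  B3 = {1, 2, 3, 6}  B4 = {0, 2, 3, 7}  B5 = {1, 3, 4, 6}  B6 = {0, 3, 5, 7}
Tree: B1–B2, B2–B3, B2–B4, B3–B5, B4–B6
Every bag has size at most 4, so the width is 4 − 1 = 3 and tw(G) ≤ 3. For the lower bound, the 4 vertices {0, 2, 3, 8} are pairwise adjacent, and any tree decomposition puts a clique entirely inside one bag — forcing width ≥ 3. Combining the bounds, tw(G) = 3.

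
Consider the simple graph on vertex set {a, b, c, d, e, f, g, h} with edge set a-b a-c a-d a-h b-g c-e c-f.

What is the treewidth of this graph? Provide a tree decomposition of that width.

Each bag holds 2 vertices, so the decomposition has width 1, which upper-bounds the treewidth. Any graph with an edge has treewidth ≥ 1, and G has the edge a–d. Combining the bounds, tw(G) = 1.

Treewidth 1.
One optimal decomposition is:
Bags: B1 = {a, d}  B2 = {a, b}  B3 = {a, c}  B4 = {a, h}  B5 = {c, f}  B6 = {b, g}  B7 = {c, e}
Tree: B1–B2, B2–B3, B3–B4, B3–B5, B2–B6, B5–B7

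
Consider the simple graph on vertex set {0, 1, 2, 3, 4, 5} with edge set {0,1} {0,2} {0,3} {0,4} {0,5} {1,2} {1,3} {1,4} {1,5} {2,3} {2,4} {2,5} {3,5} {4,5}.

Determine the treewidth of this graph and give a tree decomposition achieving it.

Each bag holds 5 vertices, so the decomposition has width 4, which upper-bounds the treewidth. On the other hand G contains the 5-clique {0, 1, 2, 3, 5}. A clique must lie in a single bag of any decomposition, so no decomposition can have width below 4. Hence tw(G) = 4 exactly.

Treewidth 4.
One optimal decomposition is:
Bags: B1 = {0, 1, 2, 3, 5}  B2 = {0, 1, 2, 4, 5}
Tree: B1–B2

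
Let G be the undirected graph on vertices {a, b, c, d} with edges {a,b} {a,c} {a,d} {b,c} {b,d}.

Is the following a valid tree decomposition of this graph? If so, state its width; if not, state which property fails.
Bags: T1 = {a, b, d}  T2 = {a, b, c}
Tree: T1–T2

Yes; width 2.

Vertex coverage: the bags together contain {a, b, c, d}, the full vertex set. Edge coverage: each edge of G has both endpoints in at least one bag. Running intersection: for every vertex, the bags containing it form a connected subtree. All three properties hold, so this is a valid tree decomposition of width max|bag| − 1 = 2, and hence tw(G) ≤ 2.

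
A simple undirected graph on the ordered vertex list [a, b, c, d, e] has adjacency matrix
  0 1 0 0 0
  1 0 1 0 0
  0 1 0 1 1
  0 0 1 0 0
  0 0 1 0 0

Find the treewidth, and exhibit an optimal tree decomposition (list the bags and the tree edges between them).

Treewidth 1.
One optimal decomposition is:
Bags: B1 = {c, e}  B2 = {c, d}  B3 = {b, c}  B4 = {a, b}
Tree: B1–B2, B2–B3, B3–B4

The largest bag has 2 vertices, giving width 1; this decomposition certifies tw(G) ≤ 1. Since G has at least one edge (e.g. e–c), it is not an edgeless graph, so tw(G) ≥ 1. Hence tw(G) = 1 exactly.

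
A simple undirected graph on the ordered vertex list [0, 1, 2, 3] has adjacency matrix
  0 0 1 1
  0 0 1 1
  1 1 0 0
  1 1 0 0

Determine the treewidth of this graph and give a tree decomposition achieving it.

The largest bag has 3 vertices, giving width 2; this decomposition certifies tw(G) ≤ 2. The edges 3–1–2–0–3 form a cycle, so G is not a tree and its treewidth is at least 2. Hence tw(G) = 2 exactly.

Treewidth 2.
One such decomposition:
Bags: B1 = {1, 2, 3}  B2 = {0, 2, 3}
Tree: B1–B2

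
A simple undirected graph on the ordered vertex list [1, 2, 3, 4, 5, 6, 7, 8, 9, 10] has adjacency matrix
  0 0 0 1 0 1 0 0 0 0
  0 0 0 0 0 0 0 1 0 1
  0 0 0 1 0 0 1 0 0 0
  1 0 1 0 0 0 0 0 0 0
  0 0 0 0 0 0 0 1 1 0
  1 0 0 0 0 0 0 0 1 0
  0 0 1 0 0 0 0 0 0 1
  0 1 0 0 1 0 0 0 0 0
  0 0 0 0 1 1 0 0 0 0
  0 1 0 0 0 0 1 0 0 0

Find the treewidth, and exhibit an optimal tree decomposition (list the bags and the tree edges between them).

The largest bag has 3 vertices, giving width 2; this decomposition certifies tw(G) ≤ 2. The edges 5–8–2–10–7–3–4–1–6–9–5 form a cycle, so G is not a tree and its treewidth is at least 2. Hence tw(G) = 2 exactly.

Treewidth 2.
One such decomposition:
Bags: B1 = {2, 5, 8}  B2 = {2, 5, 10}  B3 = {5, 7, 10}  B4 = {3, 5, 7}  B5 = {3, 4, 5}  B6 = {1, 4, 5}  B7 = {1, 5, 6}  B8 = {5, 6, 9}
Tree: B1–B2, B2–B3, B3–B4, B4–B5, B5–B6, B6–B7, B7–B8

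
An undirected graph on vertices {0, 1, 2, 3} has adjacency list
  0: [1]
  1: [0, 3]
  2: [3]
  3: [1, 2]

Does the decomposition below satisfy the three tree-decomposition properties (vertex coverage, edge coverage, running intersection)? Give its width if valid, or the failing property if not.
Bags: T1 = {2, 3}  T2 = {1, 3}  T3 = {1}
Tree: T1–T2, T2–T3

A tree decomposition must satisfy three properties: every vertex lies in some bag; for every edge, both endpoints lie together in some bag; and for every vertex, the bags containing it form a connected subtree. Here vertex 0 appears in no bag, so the decomposition is invalid.

No — vertex 0 appears in no bag.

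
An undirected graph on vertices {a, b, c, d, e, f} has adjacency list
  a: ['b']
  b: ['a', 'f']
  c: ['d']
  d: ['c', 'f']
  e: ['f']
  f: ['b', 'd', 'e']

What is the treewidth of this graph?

A width-1 tree decomposition is:
Bags: B1 = {d, f}  B2 = {c, d}  B3 = {e, f}  B4 = {b, f}  B5 = {a, b}
Tree: B1–B2, B1–B3, B3–B4, B4–B5
Every bag has size at most 2, so the width is 2 − 1 = 1 and tw(G) ≤ 1. G has an edge, so its treewidth is at least 1. Combining the bounds, tw(G) = 1.

1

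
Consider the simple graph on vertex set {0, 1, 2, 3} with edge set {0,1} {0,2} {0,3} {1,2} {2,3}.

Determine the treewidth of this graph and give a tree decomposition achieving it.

Each bag holds 3 vertices, so the decomposition has width 2, which upper-bounds the treewidth. For the lower bound, the 3 vertices {0, 1, 2} are pairwise adjacent, and any tree decomposition puts a clique entirely inside one bag — forcing width ≥ 2. Therefore the treewidth is 2.

Treewidth 2.
One optimal decomposition is:
Bags: B1 = {0, 1, 2}  B2 = {0, 2, 3}
Tree: B1–B2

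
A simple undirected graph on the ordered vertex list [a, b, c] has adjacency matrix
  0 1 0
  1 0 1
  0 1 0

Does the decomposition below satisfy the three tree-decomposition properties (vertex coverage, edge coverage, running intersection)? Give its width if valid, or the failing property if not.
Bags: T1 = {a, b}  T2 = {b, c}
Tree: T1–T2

Vertex coverage: the bags together contain {a, b, c}, the full vertex set. Edge coverage: each edge of G has both endpoints in at least one bag. Running intersection: for every vertex, the bags containing it form a connected subtree. All three properties hold, so this is a valid tree decomposition of width max|bag| − 1 = 1, and hence tw(G) ≤ 1.

Yes; width 1.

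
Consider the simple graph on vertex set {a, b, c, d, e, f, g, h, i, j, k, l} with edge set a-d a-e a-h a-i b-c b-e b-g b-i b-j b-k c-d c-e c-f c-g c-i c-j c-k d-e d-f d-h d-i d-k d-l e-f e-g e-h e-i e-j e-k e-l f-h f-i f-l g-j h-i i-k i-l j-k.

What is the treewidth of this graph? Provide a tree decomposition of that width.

Treewidth 4.
One such decomposition:
Bags: B1 = {c, d, e, i, k}  B2 = {c, d, e, f, i}  B3 = {d, e, f, h, i}  B4 = {b, c, e, i, k}  B5 = {b, c, e, j, k}  B6 = {a, d, e, h, i}  B7 = {d, e, f, i, l}  B8 = {b, c, e, g, j}
Tree: B1–B2, B2–B3, B1–B4, B4–B5, B3–B6, B3–B7, B5–B8

Every bag has size at most 5, so the width is 5 − 1 = 4 and tw(G) ≤ 4. On the other hand G contains the 5-clique {b, c, e, g, j}. A clique must lie in a single bag of any decomposition, so no decomposition can have width below 4. The upper and lower bounds meet at 4, so that is the treewidth.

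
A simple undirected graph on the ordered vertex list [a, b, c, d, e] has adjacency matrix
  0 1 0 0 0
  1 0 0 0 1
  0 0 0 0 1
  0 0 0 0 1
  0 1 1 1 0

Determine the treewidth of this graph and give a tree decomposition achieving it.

Treewidth 1.
One optimal decomposition is:
Bags: B1 = {b, e}  B2 = {c, e}  B3 = {a, b}  B4 = {d, e}
Tree: B1–B2, B1–B3, B1–B4

Every bag has size at most 2, so the width is 2 − 1 = 1 and tw(G) ≤ 1. Any graph with an edge has treewidth ≥ 1, and G has the edge e–b. Therefore the treewidth is 1.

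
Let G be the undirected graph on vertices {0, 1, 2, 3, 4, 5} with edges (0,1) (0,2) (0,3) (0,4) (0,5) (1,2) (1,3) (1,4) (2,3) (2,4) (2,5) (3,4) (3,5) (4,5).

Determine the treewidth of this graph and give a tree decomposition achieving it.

Treewidth 4.
One optimal decomposition is:
Bags: B1 = {0, 2, 3, 4, 5}  B2 = {0, 1, 2, 3, 4}
Tree: B1–B2

The largest bag has 5 vertices, giving width 4; this decomposition certifies tw(G) ≤ 4. On the other hand G contains the 5-clique {0, 1, 2, 3, 4}. A clique must lie in a single bag of any decomposition, so no decomposition can have width below 4. Therefore the treewidth is 4.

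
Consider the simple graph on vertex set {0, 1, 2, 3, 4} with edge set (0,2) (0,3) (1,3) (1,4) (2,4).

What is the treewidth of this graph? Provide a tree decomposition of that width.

Treewidth 2.
Bags: B1 = {1, 3, 4}  B2 = {0, 3, 4}  B3 = {0, 2, 4}
Tree: B1–B2, B2–B3

The largest bag has 3 vertices, giving width 2; this decomposition certifies tw(G) ≤ 2. Since 4–1–3–0–2–4 is a cycle in G, G is not acyclic. Forests are exactly the graphs of treewidth ≤ 1, so tw(G) ≥ 2. The upper and lower bounds meet at 2, so that is the treewidth.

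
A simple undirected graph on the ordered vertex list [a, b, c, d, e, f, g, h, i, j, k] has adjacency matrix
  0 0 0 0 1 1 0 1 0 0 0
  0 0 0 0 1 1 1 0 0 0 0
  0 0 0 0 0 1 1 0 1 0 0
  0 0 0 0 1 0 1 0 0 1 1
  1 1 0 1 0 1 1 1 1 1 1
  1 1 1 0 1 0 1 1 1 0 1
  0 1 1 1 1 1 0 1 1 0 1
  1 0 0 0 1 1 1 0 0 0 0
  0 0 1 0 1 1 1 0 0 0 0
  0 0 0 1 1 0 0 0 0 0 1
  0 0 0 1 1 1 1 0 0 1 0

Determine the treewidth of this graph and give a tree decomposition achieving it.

The largest bag has 4 vertices, giving width 3; this decomposition certifies tw(G) ≤ 3. Conversely, {d, e, g, k} is a clique of size 4, and the vertices of any clique must share a bag in every tree decomposition; so some bag has ≥ 4 vertices and tw(G) ≥ 3. The upper and lower bounds meet at 3, so that is the treewidth.

Treewidth 3.
One optimal decomposition is:
Bags: B1 = {e, f, g, i}  B2 = {e, f, g, k}  B3 = {d, e, g, k}  B4 = {c, f, g, i}  B5 = {e, f, g, h}  B6 = {b, e, f, g}  B7 = {a, e, f, h}  B8 = {d, e, j, k}
Tree: B1–B2, B2–B3, B1–B4, B2–B5, B2–B6, B5–B7, B3–B8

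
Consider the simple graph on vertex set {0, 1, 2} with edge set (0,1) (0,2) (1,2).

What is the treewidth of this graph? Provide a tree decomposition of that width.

Treewidth 2.
One optimal decomposition is:
Bags: B1 = {0, 1, 2}
Tree: (single bag)

A single bag containing all 3 vertices is trivially a valid decomposition of width 2. On the other hand G contains the 3-clique {0, 1, 2}. A clique must lie in a single bag of any decomposition, so no decomposition can have width below 2. Therefore the treewidth is 2.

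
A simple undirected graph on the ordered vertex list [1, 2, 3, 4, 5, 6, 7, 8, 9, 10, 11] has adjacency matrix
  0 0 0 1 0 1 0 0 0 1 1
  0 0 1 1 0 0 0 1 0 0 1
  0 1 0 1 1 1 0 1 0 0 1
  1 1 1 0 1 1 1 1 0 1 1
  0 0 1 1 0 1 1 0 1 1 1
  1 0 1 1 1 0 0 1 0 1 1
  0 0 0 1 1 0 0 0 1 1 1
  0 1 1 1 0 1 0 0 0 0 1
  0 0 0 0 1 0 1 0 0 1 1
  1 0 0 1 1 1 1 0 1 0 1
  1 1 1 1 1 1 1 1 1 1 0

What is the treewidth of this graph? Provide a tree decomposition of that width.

Treewidth 4.
Bags: B1 = {2, 3, 4, 8, 11}  B2 = {3, 4, 6, 8, 11}  B3 = {3, 4, 5, 6, 11}  B4 = {4, 5, 6, 10, 11}  B5 = {1, 4, 6, 10, 11}  B6 = {4, 5, 7, 10, 11}  B7 = {5, 7, 9, 10, 11}
Tree: B1–B2, B2–B3, B3–B4, B4–B5, B4–B6, B6–B7

The largest bag has 5 vertices, giving width 4; this decomposition certifies tw(G) ≤ 4. Conversely, {5, 7, 9, 10, 11} is a clique of size 5, and the vertices of any clique must share a bag in every tree decomposition; so some bag has ≥ 5 vertices and tw(G) ≥ 4. Hence tw(G) = 4 exactly.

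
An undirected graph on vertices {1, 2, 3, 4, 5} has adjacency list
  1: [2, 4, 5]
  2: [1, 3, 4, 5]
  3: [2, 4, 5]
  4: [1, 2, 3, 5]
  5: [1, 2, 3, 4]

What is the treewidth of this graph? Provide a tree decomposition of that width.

Each bag holds 4 vertices, so the decomposition has width 3, which upper-bounds the treewidth. On the other hand G contains the 4-clique {1, 2, 4, 5}. A clique must lie in a single bag of any decomposition, so no decomposition can have width below 3. Combining the bounds, tw(G) = 3.

Treewidth 3.
One optimal decomposition is:
Bags: B1 = {2, 3, 4, 5}  B2 = {1, 2, 4, 5}
Tree: B1–B2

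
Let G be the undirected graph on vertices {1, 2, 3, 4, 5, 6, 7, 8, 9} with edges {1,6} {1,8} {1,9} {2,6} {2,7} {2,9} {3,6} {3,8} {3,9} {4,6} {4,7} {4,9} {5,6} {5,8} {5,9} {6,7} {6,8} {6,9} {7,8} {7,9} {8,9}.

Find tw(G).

A width-3 tree decomposition is:
Bags: B1 = {2, 6, 7, 9}  B2 = {6, 7, 8, 9}  B3 = {4, 6, 7, 9}  B4 = {3, 6, 8, 9}  B5 = {5, 6, 8, 9}  B6 = {1, 6, 8, 9}
Tree: B1–B2, B2–B3, B2–B4, B4–B5, B5–B6
Each bag holds 4 vertices, so the decomposition has width 3, which upper-bounds the treewidth. Conversely, {1, 6, 8, 9} is a clique of size 4, and the vertices of any clique must share a bag in every tree decomposition; so some bag has ≥ 4 vertices and tw(G) ≥ 3. Combining the bounds, tw(G) = 3.

3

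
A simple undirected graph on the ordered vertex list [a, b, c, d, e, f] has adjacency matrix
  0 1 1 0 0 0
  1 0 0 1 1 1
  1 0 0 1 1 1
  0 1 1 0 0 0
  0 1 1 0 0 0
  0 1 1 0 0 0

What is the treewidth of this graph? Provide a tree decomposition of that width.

Treewidth 2.
One optimal decomposition is:
Bags: B1 = {b, c, e}  B2 = {b, c, f}  B3 = {a, b, c}  B4 = {b, c, d}
Tree: B1–B2, B2–B3, B3–B4

Every bag has size at most 3, so the width is 3 − 1 = 2 and tw(G) ≤ 2. Since b–e–c–f–b is a cycle in G, G is not acyclic. Forests are exactly the graphs of treewidth ≤ 1, so tw(G) ≥ 2. Hence tw(G) = 2 exactly.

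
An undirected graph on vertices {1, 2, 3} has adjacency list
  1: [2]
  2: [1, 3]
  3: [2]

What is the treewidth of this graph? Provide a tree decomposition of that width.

Each bag holds 2 vertices, so the decomposition has width 1, which upper-bounds the treewidth. Since G has at least one edge (e.g. 2–1), it is not an edgeless graph, so tw(G) ≥ 1. Combining the bounds, tw(G) = 1.

Treewidth 1.
One optimal decomposition is:
Bags: B1 = {1, 2}  B2 = {2, 3}
Tree: B1–B2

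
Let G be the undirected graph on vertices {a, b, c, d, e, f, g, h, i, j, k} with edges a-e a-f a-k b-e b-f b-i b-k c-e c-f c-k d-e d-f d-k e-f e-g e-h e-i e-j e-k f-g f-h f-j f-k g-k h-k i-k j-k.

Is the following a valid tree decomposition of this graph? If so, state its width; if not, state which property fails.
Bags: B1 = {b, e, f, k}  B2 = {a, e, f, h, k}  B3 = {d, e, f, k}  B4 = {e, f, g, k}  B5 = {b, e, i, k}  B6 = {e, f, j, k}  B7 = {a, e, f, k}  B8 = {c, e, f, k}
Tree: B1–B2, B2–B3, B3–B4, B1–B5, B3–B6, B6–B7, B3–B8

No — bags containing vertex a are not connected in the tree.

A tree decomposition must satisfy three properties: every vertex lies in some bag; for every edge, both endpoints lie together in some bag; and for every vertex, the bags containing it form a connected subtree. Here bags containing vertex a are not connected in the tree, so the decomposition is invalid.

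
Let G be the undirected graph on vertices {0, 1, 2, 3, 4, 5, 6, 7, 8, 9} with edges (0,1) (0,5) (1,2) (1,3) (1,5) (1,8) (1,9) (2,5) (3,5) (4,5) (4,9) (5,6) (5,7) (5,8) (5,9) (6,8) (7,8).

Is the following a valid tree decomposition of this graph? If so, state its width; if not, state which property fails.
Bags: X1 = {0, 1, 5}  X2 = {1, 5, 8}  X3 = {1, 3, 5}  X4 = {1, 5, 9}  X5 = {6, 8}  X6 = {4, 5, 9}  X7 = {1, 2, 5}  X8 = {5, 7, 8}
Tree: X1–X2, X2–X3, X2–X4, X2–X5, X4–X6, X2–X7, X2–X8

A tree decomposition must satisfy three properties: every vertex lies in some bag; for every edge, both endpoints lie together in some bag; and for every vertex, the bags containing it form a connected subtree. Here edge (5,6) lies in no bag, so the decomposition is invalid.

No — edge (5,6) lies in no bag.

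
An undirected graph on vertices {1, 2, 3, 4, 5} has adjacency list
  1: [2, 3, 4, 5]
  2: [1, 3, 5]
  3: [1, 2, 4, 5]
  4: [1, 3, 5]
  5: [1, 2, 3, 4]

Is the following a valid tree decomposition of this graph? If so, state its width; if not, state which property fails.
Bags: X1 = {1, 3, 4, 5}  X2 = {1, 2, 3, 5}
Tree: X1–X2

Checking the three conditions: (i) the bags cover all of {1, 2, 3, 4, 5}; (ii) for each edge, some bag contains both endpoints; (iii) the bags containing any fixed vertex form a subtree. All hold, so the decomposition is valid with width 4 − 1 = 3.

Yes; width 3.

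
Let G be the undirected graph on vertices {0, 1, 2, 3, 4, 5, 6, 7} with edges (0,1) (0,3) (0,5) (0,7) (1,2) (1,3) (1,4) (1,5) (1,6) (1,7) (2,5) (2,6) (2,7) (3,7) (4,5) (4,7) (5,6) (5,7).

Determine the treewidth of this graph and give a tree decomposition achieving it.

The largest bag has 4 vertices, giving width 3; this decomposition certifies tw(G) ≤ 3. On the other hand G contains the 4-clique {0, 1, 3, 7}. A clique must lie in a single bag of any decomposition, so no decomposition can have width below 3. Combining the bounds, tw(G) = 3.

Treewidth 3.
Bags: B1 = {0, 1, 5, 7}  B2 = {0, 1, 3, 7}  B3 = {1, 2, 5, 7}  B4 = {1, 4, 5, 7}  B5 = {1, 2, 5, 6}
Tree: B1–B2, B1–B3, B1–B4, B3–B5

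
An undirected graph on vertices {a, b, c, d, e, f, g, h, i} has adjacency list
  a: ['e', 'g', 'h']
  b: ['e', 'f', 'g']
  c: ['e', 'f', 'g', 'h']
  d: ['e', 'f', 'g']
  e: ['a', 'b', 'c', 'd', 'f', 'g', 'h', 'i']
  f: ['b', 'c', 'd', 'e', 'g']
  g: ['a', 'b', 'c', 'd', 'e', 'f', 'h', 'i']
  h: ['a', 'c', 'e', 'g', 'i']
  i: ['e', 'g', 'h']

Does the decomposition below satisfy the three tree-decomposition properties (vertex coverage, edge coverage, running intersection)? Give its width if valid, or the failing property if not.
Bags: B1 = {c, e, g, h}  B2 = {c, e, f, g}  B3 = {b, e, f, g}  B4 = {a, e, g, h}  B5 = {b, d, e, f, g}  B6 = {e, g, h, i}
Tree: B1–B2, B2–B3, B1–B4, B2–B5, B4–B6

No — bags containing vertex b are not connected in the tree.

A tree decomposition must satisfy three properties: every vertex lies in some bag; for every edge, both endpoints lie together in some bag; and for every vertex, the bags containing it form a connected subtree. Here bags containing vertex b are not connected in the tree, so the decomposition is invalid.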